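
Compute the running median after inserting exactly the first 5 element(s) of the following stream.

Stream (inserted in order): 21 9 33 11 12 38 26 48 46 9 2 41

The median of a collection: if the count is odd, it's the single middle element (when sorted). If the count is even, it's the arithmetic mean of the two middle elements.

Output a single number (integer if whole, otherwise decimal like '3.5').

Answer: 12

Derivation:
Step 1: insert 21 -> lo=[21] (size 1, max 21) hi=[] (size 0) -> median=21
Step 2: insert 9 -> lo=[9] (size 1, max 9) hi=[21] (size 1, min 21) -> median=15
Step 3: insert 33 -> lo=[9, 21] (size 2, max 21) hi=[33] (size 1, min 33) -> median=21
Step 4: insert 11 -> lo=[9, 11] (size 2, max 11) hi=[21, 33] (size 2, min 21) -> median=16
Step 5: insert 12 -> lo=[9, 11, 12] (size 3, max 12) hi=[21, 33] (size 2, min 21) -> median=12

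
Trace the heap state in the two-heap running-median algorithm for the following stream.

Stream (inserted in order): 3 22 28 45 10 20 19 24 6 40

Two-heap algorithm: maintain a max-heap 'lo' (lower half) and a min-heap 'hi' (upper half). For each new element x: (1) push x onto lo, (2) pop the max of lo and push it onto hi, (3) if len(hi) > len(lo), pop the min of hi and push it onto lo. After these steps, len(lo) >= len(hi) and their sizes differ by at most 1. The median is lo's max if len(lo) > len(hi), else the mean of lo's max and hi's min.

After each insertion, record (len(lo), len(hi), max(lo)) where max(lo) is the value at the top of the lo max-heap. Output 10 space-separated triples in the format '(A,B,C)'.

Answer: (1,0,3) (1,1,3) (2,1,22) (2,2,22) (3,2,22) (3,3,20) (4,3,20) (4,4,20) (5,4,20) (5,5,20)

Derivation:
Step 1: insert 3 -> lo=[3] hi=[] -> (len(lo)=1, len(hi)=0, max(lo)=3)
Step 2: insert 22 -> lo=[3] hi=[22] -> (len(lo)=1, len(hi)=1, max(lo)=3)
Step 3: insert 28 -> lo=[3, 22] hi=[28] -> (len(lo)=2, len(hi)=1, max(lo)=22)
Step 4: insert 45 -> lo=[3, 22] hi=[28, 45] -> (len(lo)=2, len(hi)=2, max(lo)=22)
Step 5: insert 10 -> lo=[3, 10, 22] hi=[28, 45] -> (len(lo)=3, len(hi)=2, max(lo)=22)
Step 6: insert 20 -> lo=[3, 10, 20] hi=[22, 28, 45] -> (len(lo)=3, len(hi)=3, max(lo)=20)
Step 7: insert 19 -> lo=[3, 10, 19, 20] hi=[22, 28, 45] -> (len(lo)=4, len(hi)=3, max(lo)=20)
Step 8: insert 24 -> lo=[3, 10, 19, 20] hi=[22, 24, 28, 45] -> (len(lo)=4, len(hi)=4, max(lo)=20)
Step 9: insert 6 -> lo=[3, 6, 10, 19, 20] hi=[22, 24, 28, 45] -> (len(lo)=5, len(hi)=4, max(lo)=20)
Step 10: insert 40 -> lo=[3, 6, 10, 19, 20] hi=[22, 24, 28, 40, 45] -> (len(lo)=5, len(hi)=5, max(lo)=20)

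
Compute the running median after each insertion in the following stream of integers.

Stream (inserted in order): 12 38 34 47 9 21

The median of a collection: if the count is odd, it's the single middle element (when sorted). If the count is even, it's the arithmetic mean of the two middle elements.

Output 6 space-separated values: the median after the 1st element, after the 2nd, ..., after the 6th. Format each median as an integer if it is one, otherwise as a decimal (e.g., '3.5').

Step 1: insert 12 -> lo=[12] (size 1, max 12) hi=[] (size 0) -> median=12
Step 2: insert 38 -> lo=[12] (size 1, max 12) hi=[38] (size 1, min 38) -> median=25
Step 3: insert 34 -> lo=[12, 34] (size 2, max 34) hi=[38] (size 1, min 38) -> median=34
Step 4: insert 47 -> lo=[12, 34] (size 2, max 34) hi=[38, 47] (size 2, min 38) -> median=36
Step 5: insert 9 -> lo=[9, 12, 34] (size 3, max 34) hi=[38, 47] (size 2, min 38) -> median=34
Step 6: insert 21 -> lo=[9, 12, 21] (size 3, max 21) hi=[34, 38, 47] (size 3, min 34) -> median=27.5

Answer: 12 25 34 36 34 27.5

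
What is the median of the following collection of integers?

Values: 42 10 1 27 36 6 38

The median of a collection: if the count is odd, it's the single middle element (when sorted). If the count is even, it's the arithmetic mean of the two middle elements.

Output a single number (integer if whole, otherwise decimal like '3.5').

Step 1: insert 42 -> lo=[42] (size 1, max 42) hi=[] (size 0) -> median=42
Step 2: insert 10 -> lo=[10] (size 1, max 10) hi=[42] (size 1, min 42) -> median=26
Step 3: insert 1 -> lo=[1, 10] (size 2, max 10) hi=[42] (size 1, min 42) -> median=10
Step 4: insert 27 -> lo=[1, 10] (size 2, max 10) hi=[27, 42] (size 2, min 27) -> median=18.5
Step 5: insert 36 -> lo=[1, 10, 27] (size 3, max 27) hi=[36, 42] (size 2, min 36) -> median=27
Step 6: insert 6 -> lo=[1, 6, 10] (size 3, max 10) hi=[27, 36, 42] (size 3, min 27) -> median=18.5
Step 7: insert 38 -> lo=[1, 6, 10, 27] (size 4, max 27) hi=[36, 38, 42] (size 3, min 36) -> median=27

Answer: 27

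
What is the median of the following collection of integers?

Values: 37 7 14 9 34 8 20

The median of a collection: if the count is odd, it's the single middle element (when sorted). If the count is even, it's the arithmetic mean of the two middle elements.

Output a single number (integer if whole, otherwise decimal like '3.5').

Answer: 14

Derivation:
Step 1: insert 37 -> lo=[37] (size 1, max 37) hi=[] (size 0) -> median=37
Step 2: insert 7 -> lo=[7] (size 1, max 7) hi=[37] (size 1, min 37) -> median=22
Step 3: insert 14 -> lo=[7, 14] (size 2, max 14) hi=[37] (size 1, min 37) -> median=14
Step 4: insert 9 -> lo=[7, 9] (size 2, max 9) hi=[14, 37] (size 2, min 14) -> median=11.5
Step 5: insert 34 -> lo=[7, 9, 14] (size 3, max 14) hi=[34, 37] (size 2, min 34) -> median=14
Step 6: insert 8 -> lo=[7, 8, 9] (size 3, max 9) hi=[14, 34, 37] (size 3, min 14) -> median=11.5
Step 7: insert 20 -> lo=[7, 8, 9, 14] (size 4, max 14) hi=[20, 34, 37] (size 3, min 20) -> median=14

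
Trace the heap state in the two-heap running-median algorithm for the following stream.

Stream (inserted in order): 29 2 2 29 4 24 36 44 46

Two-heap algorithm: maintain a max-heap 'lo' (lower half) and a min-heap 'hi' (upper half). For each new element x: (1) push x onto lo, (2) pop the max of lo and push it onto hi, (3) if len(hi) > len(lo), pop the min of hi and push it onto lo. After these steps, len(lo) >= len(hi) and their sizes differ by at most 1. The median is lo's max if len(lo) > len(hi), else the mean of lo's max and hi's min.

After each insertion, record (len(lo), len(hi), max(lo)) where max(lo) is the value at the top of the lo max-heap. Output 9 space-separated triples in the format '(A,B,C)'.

Step 1: insert 29 -> lo=[29] hi=[] -> (len(lo)=1, len(hi)=0, max(lo)=29)
Step 2: insert 2 -> lo=[2] hi=[29] -> (len(lo)=1, len(hi)=1, max(lo)=2)
Step 3: insert 2 -> lo=[2, 2] hi=[29] -> (len(lo)=2, len(hi)=1, max(lo)=2)
Step 4: insert 29 -> lo=[2, 2] hi=[29, 29] -> (len(lo)=2, len(hi)=2, max(lo)=2)
Step 5: insert 4 -> lo=[2, 2, 4] hi=[29, 29] -> (len(lo)=3, len(hi)=2, max(lo)=4)
Step 6: insert 24 -> lo=[2, 2, 4] hi=[24, 29, 29] -> (len(lo)=3, len(hi)=3, max(lo)=4)
Step 7: insert 36 -> lo=[2, 2, 4, 24] hi=[29, 29, 36] -> (len(lo)=4, len(hi)=3, max(lo)=24)
Step 8: insert 44 -> lo=[2, 2, 4, 24] hi=[29, 29, 36, 44] -> (len(lo)=4, len(hi)=4, max(lo)=24)
Step 9: insert 46 -> lo=[2, 2, 4, 24, 29] hi=[29, 36, 44, 46] -> (len(lo)=5, len(hi)=4, max(lo)=29)

Answer: (1,0,29) (1,1,2) (2,1,2) (2,2,2) (3,2,4) (3,3,4) (4,3,24) (4,4,24) (5,4,29)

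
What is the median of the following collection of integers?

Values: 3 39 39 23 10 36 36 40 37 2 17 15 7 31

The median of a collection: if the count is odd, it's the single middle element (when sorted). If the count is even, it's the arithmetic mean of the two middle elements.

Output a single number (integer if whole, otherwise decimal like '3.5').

Answer: 27

Derivation:
Step 1: insert 3 -> lo=[3] (size 1, max 3) hi=[] (size 0) -> median=3
Step 2: insert 39 -> lo=[3] (size 1, max 3) hi=[39] (size 1, min 39) -> median=21
Step 3: insert 39 -> lo=[3, 39] (size 2, max 39) hi=[39] (size 1, min 39) -> median=39
Step 4: insert 23 -> lo=[3, 23] (size 2, max 23) hi=[39, 39] (size 2, min 39) -> median=31
Step 5: insert 10 -> lo=[3, 10, 23] (size 3, max 23) hi=[39, 39] (size 2, min 39) -> median=23
Step 6: insert 36 -> lo=[3, 10, 23] (size 3, max 23) hi=[36, 39, 39] (size 3, min 36) -> median=29.5
Step 7: insert 36 -> lo=[3, 10, 23, 36] (size 4, max 36) hi=[36, 39, 39] (size 3, min 36) -> median=36
Step 8: insert 40 -> lo=[3, 10, 23, 36] (size 4, max 36) hi=[36, 39, 39, 40] (size 4, min 36) -> median=36
Step 9: insert 37 -> lo=[3, 10, 23, 36, 36] (size 5, max 36) hi=[37, 39, 39, 40] (size 4, min 37) -> median=36
Step 10: insert 2 -> lo=[2, 3, 10, 23, 36] (size 5, max 36) hi=[36, 37, 39, 39, 40] (size 5, min 36) -> median=36
Step 11: insert 17 -> lo=[2, 3, 10, 17, 23, 36] (size 6, max 36) hi=[36, 37, 39, 39, 40] (size 5, min 36) -> median=36
Step 12: insert 15 -> lo=[2, 3, 10, 15, 17, 23] (size 6, max 23) hi=[36, 36, 37, 39, 39, 40] (size 6, min 36) -> median=29.5
Step 13: insert 7 -> lo=[2, 3, 7, 10, 15, 17, 23] (size 7, max 23) hi=[36, 36, 37, 39, 39, 40] (size 6, min 36) -> median=23
Step 14: insert 31 -> lo=[2, 3, 7, 10, 15, 17, 23] (size 7, max 23) hi=[31, 36, 36, 37, 39, 39, 40] (size 7, min 31) -> median=27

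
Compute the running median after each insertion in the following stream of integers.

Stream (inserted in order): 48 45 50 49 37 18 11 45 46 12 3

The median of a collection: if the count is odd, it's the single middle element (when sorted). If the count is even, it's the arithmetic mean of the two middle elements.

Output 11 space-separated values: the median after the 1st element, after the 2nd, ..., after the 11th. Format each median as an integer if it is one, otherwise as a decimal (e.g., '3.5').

Answer: 48 46.5 48 48.5 48 46.5 45 45 45 45 45

Derivation:
Step 1: insert 48 -> lo=[48] (size 1, max 48) hi=[] (size 0) -> median=48
Step 2: insert 45 -> lo=[45] (size 1, max 45) hi=[48] (size 1, min 48) -> median=46.5
Step 3: insert 50 -> lo=[45, 48] (size 2, max 48) hi=[50] (size 1, min 50) -> median=48
Step 4: insert 49 -> lo=[45, 48] (size 2, max 48) hi=[49, 50] (size 2, min 49) -> median=48.5
Step 5: insert 37 -> lo=[37, 45, 48] (size 3, max 48) hi=[49, 50] (size 2, min 49) -> median=48
Step 6: insert 18 -> lo=[18, 37, 45] (size 3, max 45) hi=[48, 49, 50] (size 3, min 48) -> median=46.5
Step 7: insert 11 -> lo=[11, 18, 37, 45] (size 4, max 45) hi=[48, 49, 50] (size 3, min 48) -> median=45
Step 8: insert 45 -> lo=[11, 18, 37, 45] (size 4, max 45) hi=[45, 48, 49, 50] (size 4, min 45) -> median=45
Step 9: insert 46 -> lo=[11, 18, 37, 45, 45] (size 5, max 45) hi=[46, 48, 49, 50] (size 4, min 46) -> median=45
Step 10: insert 12 -> lo=[11, 12, 18, 37, 45] (size 5, max 45) hi=[45, 46, 48, 49, 50] (size 5, min 45) -> median=45
Step 11: insert 3 -> lo=[3, 11, 12, 18, 37, 45] (size 6, max 45) hi=[45, 46, 48, 49, 50] (size 5, min 45) -> median=45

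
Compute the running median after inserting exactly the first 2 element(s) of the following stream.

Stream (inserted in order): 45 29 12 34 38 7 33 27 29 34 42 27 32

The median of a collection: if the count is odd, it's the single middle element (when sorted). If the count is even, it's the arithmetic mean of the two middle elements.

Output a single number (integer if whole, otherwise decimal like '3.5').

Step 1: insert 45 -> lo=[45] (size 1, max 45) hi=[] (size 0) -> median=45
Step 2: insert 29 -> lo=[29] (size 1, max 29) hi=[45] (size 1, min 45) -> median=37

Answer: 37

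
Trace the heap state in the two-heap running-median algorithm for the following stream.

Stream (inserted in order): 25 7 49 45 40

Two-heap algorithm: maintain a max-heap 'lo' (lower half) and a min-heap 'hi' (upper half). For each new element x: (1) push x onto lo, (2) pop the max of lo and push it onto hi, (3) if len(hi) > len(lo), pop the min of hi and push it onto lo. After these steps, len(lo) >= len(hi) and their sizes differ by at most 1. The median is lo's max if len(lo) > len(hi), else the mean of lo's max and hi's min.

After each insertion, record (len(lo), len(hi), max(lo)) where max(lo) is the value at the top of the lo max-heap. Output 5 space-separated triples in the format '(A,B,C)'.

Answer: (1,0,25) (1,1,7) (2,1,25) (2,2,25) (3,2,40)

Derivation:
Step 1: insert 25 -> lo=[25] hi=[] -> (len(lo)=1, len(hi)=0, max(lo)=25)
Step 2: insert 7 -> lo=[7] hi=[25] -> (len(lo)=1, len(hi)=1, max(lo)=7)
Step 3: insert 49 -> lo=[7, 25] hi=[49] -> (len(lo)=2, len(hi)=1, max(lo)=25)
Step 4: insert 45 -> lo=[7, 25] hi=[45, 49] -> (len(lo)=2, len(hi)=2, max(lo)=25)
Step 5: insert 40 -> lo=[7, 25, 40] hi=[45, 49] -> (len(lo)=3, len(hi)=2, max(lo)=40)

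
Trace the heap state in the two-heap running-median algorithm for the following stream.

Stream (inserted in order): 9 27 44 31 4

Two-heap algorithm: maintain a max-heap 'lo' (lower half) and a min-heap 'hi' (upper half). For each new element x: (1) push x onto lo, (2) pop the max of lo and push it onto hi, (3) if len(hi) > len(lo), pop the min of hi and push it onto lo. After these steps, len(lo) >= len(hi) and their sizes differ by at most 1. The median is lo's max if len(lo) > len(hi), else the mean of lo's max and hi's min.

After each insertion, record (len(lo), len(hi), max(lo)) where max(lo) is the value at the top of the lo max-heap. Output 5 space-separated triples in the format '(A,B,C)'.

Step 1: insert 9 -> lo=[9] hi=[] -> (len(lo)=1, len(hi)=0, max(lo)=9)
Step 2: insert 27 -> lo=[9] hi=[27] -> (len(lo)=1, len(hi)=1, max(lo)=9)
Step 3: insert 44 -> lo=[9, 27] hi=[44] -> (len(lo)=2, len(hi)=1, max(lo)=27)
Step 4: insert 31 -> lo=[9, 27] hi=[31, 44] -> (len(lo)=2, len(hi)=2, max(lo)=27)
Step 5: insert 4 -> lo=[4, 9, 27] hi=[31, 44] -> (len(lo)=3, len(hi)=2, max(lo)=27)

Answer: (1,0,9) (1,1,9) (2,1,27) (2,2,27) (3,2,27)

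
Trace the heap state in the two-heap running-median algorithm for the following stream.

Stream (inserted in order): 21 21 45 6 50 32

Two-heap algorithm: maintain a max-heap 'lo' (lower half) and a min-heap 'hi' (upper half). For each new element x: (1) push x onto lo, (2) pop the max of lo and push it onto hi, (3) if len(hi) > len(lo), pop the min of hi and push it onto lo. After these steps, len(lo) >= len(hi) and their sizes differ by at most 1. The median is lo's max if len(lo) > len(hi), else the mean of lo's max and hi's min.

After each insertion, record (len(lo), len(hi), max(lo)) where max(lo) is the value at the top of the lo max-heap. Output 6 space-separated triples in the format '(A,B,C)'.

Answer: (1,0,21) (1,1,21) (2,1,21) (2,2,21) (3,2,21) (3,3,21)

Derivation:
Step 1: insert 21 -> lo=[21] hi=[] -> (len(lo)=1, len(hi)=0, max(lo)=21)
Step 2: insert 21 -> lo=[21] hi=[21] -> (len(lo)=1, len(hi)=1, max(lo)=21)
Step 3: insert 45 -> lo=[21, 21] hi=[45] -> (len(lo)=2, len(hi)=1, max(lo)=21)
Step 4: insert 6 -> lo=[6, 21] hi=[21, 45] -> (len(lo)=2, len(hi)=2, max(lo)=21)
Step 5: insert 50 -> lo=[6, 21, 21] hi=[45, 50] -> (len(lo)=3, len(hi)=2, max(lo)=21)
Step 6: insert 32 -> lo=[6, 21, 21] hi=[32, 45, 50] -> (len(lo)=3, len(hi)=3, max(lo)=21)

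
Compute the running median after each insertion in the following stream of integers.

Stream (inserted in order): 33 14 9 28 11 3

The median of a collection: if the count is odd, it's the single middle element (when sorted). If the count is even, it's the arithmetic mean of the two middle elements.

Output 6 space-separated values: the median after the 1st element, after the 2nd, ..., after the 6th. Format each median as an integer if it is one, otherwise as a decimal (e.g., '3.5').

Answer: 33 23.5 14 21 14 12.5

Derivation:
Step 1: insert 33 -> lo=[33] (size 1, max 33) hi=[] (size 0) -> median=33
Step 2: insert 14 -> lo=[14] (size 1, max 14) hi=[33] (size 1, min 33) -> median=23.5
Step 3: insert 9 -> lo=[9, 14] (size 2, max 14) hi=[33] (size 1, min 33) -> median=14
Step 4: insert 28 -> lo=[9, 14] (size 2, max 14) hi=[28, 33] (size 2, min 28) -> median=21
Step 5: insert 11 -> lo=[9, 11, 14] (size 3, max 14) hi=[28, 33] (size 2, min 28) -> median=14
Step 6: insert 3 -> lo=[3, 9, 11] (size 3, max 11) hi=[14, 28, 33] (size 3, min 14) -> median=12.5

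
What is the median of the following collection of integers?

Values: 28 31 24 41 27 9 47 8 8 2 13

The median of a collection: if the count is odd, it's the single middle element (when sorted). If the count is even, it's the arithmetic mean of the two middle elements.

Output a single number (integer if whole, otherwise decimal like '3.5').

Answer: 24

Derivation:
Step 1: insert 28 -> lo=[28] (size 1, max 28) hi=[] (size 0) -> median=28
Step 2: insert 31 -> lo=[28] (size 1, max 28) hi=[31] (size 1, min 31) -> median=29.5
Step 3: insert 24 -> lo=[24, 28] (size 2, max 28) hi=[31] (size 1, min 31) -> median=28
Step 4: insert 41 -> lo=[24, 28] (size 2, max 28) hi=[31, 41] (size 2, min 31) -> median=29.5
Step 5: insert 27 -> lo=[24, 27, 28] (size 3, max 28) hi=[31, 41] (size 2, min 31) -> median=28
Step 6: insert 9 -> lo=[9, 24, 27] (size 3, max 27) hi=[28, 31, 41] (size 3, min 28) -> median=27.5
Step 7: insert 47 -> lo=[9, 24, 27, 28] (size 4, max 28) hi=[31, 41, 47] (size 3, min 31) -> median=28
Step 8: insert 8 -> lo=[8, 9, 24, 27] (size 4, max 27) hi=[28, 31, 41, 47] (size 4, min 28) -> median=27.5
Step 9: insert 8 -> lo=[8, 8, 9, 24, 27] (size 5, max 27) hi=[28, 31, 41, 47] (size 4, min 28) -> median=27
Step 10: insert 2 -> lo=[2, 8, 8, 9, 24] (size 5, max 24) hi=[27, 28, 31, 41, 47] (size 5, min 27) -> median=25.5
Step 11: insert 13 -> lo=[2, 8, 8, 9, 13, 24] (size 6, max 24) hi=[27, 28, 31, 41, 47] (size 5, min 27) -> median=24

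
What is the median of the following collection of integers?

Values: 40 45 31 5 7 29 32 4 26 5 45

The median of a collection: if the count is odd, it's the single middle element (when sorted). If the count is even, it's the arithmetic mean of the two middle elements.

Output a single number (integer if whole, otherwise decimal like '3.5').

Step 1: insert 40 -> lo=[40] (size 1, max 40) hi=[] (size 0) -> median=40
Step 2: insert 45 -> lo=[40] (size 1, max 40) hi=[45] (size 1, min 45) -> median=42.5
Step 3: insert 31 -> lo=[31, 40] (size 2, max 40) hi=[45] (size 1, min 45) -> median=40
Step 4: insert 5 -> lo=[5, 31] (size 2, max 31) hi=[40, 45] (size 2, min 40) -> median=35.5
Step 5: insert 7 -> lo=[5, 7, 31] (size 3, max 31) hi=[40, 45] (size 2, min 40) -> median=31
Step 6: insert 29 -> lo=[5, 7, 29] (size 3, max 29) hi=[31, 40, 45] (size 3, min 31) -> median=30
Step 7: insert 32 -> lo=[5, 7, 29, 31] (size 4, max 31) hi=[32, 40, 45] (size 3, min 32) -> median=31
Step 8: insert 4 -> lo=[4, 5, 7, 29] (size 4, max 29) hi=[31, 32, 40, 45] (size 4, min 31) -> median=30
Step 9: insert 26 -> lo=[4, 5, 7, 26, 29] (size 5, max 29) hi=[31, 32, 40, 45] (size 4, min 31) -> median=29
Step 10: insert 5 -> lo=[4, 5, 5, 7, 26] (size 5, max 26) hi=[29, 31, 32, 40, 45] (size 5, min 29) -> median=27.5
Step 11: insert 45 -> lo=[4, 5, 5, 7, 26, 29] (size 6, max 29) hi=[31, 32, 40, 45, 45] (size 5, min 31) -> median=29

Answer: 29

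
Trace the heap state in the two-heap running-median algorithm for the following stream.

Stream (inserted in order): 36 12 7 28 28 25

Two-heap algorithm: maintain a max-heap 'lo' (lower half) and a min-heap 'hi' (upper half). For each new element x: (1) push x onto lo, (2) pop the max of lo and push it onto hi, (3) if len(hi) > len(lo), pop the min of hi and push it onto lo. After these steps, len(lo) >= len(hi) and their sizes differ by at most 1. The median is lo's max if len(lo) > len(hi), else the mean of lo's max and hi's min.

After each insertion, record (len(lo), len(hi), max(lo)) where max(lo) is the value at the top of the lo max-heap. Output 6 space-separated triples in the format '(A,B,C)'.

Step 1: insert 36 -> lo=[36] hi=[] -> (len(lo)=1, len(hi)=0, max(lo)=36)
Step 2: insert 12 -> lo=[12] hi=[36] -> (len(lo)=1, len(hi)=1, max(lo)=12)
Step 3: insert 7 -> lo=[7, 12] hi=[36] -> (len(lo)=2, len(hi)=1, max(lo)=12)
Step 4: insert 28 -> lo=[7, 12] hi=[28, 36] -> (len(lo)=2, len(hi)=2, max(lo)=12)
Step 5: insert 28 -> lo=[7, 12, 28] hi=[28, 36] -> (len(lo)=3, len(hi)=2, max(lo)=28)
Step 6: insert 25 -> lo=[7, 12, 25] hi=[28, 28, 36] -> (len(lo)=3, len(hi)=3, max(lo)=25)

Answer: (1,0,36) (1,1,12) (2,1,12) (2,2,12) (3,2,28) (3,3,25)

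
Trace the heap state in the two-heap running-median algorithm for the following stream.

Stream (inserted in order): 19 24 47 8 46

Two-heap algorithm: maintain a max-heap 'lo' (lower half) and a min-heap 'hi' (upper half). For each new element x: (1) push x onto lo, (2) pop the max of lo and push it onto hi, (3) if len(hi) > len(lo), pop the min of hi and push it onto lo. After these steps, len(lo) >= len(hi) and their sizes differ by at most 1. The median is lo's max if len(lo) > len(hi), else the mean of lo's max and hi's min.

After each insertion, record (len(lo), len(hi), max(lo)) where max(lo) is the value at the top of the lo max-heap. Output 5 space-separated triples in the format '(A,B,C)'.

Answer: (1,0,19) (1,1,19) (2,1,24) (2,2,19) (3,2,24)

Derivation:
Step 1: insert 19 -> lo=[19] hi=[] -> (len(lo)=1, len(hi)=0, max(lo)=19)
Step 2: insert 24 -> lo=[19] hi=[24] -> (len(lo)=1, len(hi)=1, max(lo)=19)
Step 3: insert 47 -> lo=[19, 24] hi=[47] -> (len(lo)=2, len(hi)=1, max(lo)=24)
Step 4: insert 8 -> lo=[8, 19] hi=[24, 47] -> (len(lo)=2, len(hi)=2, max(lo)=19)
Step 5: insert 46 -> lo=[8, 19, 24] hi=[46, 47] -> (len(lo)=3, len(hi)=2, max(lo)=24)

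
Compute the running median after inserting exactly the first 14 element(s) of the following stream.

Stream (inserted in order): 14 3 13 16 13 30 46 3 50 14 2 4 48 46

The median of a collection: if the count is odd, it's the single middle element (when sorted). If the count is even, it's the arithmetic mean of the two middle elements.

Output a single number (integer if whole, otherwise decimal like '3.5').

Step 1: insert 14 -> lo=[14] (size 1, max 14) hi=[] (size 0) -> median=14
Step 2: insert 3 -> lo=[3] (size 1, max 3) hi=[14] (size 1, min 14) -> median=8.5
Step 3: insert 13 -> lo=[3, 13] (size 2, max 13) hi=[14] (size 1, min 14) -> median=13
Step 4: insert 16 -> lo=[3, 13] (size 2, max 13) hi=[14, 16] (size 2, min 14) -> median=13.5
Step 5: insert 13 -> lo=[3, 13, 13] (size 3, max 13) hi=[14, 16] (size 2, min 14) -> median=13
Step 6: insert 30 -> lo=[3, 13, 13] (size 3, max 13) hi=[14, 16, 30] (size 3, min 14) -> median=13.5
Step 7: insert 46 -> lo=[3, 13, 13, 14] (size 4, max 14) hi=[16, 30, 46] (size 3, min 16) -> median=14
Step 8: insert 3 -> lo=[3, 3, 13, 13] (size 4, max 13) hi=[14, 16, 30, 46] (size 4, min 14) -> median=13.5
Step 9: insert 50 -> lo=[3, 3, 13, 13, 14] (size 5, max 14) hi=[16, 30, 46, 50] (size 4, min 16) -> median=14
Step 10: insert 14 -> lo=[3, 3, 13, 13, 14] (size 5, max 14) hi=[14, 16, 30, 46, 50] (size 5, min 14) -> median=14
Step 11: insert 2 -> lo=[2, 3, 3, 13, 13, 14] (size 6, max 14) hi=[14, 16, 30, 46, 50] (size 5, min 14) -> median=14
Step 12: insert 4 -> lo=[2, 3, 3, 4, 13, 13] (size 6, max 13) hi=[14, 14, 16, 30, 46, 50] (size 6, min 14) -> median=13.5
Step 13: insert 48 -> lo=[2, 3, 3, 4, 13, 13, 14] (size 7, max 14) hi=[14, 16, 30, 46, 48, 50] (size 6, min 14) -> median=14
Step 14: insert 46 -> lo=[2, 3, 3, 4, 13, 13, 14] (size 7, max 14) hi=[14, 16, 30, 46, 46, 48, 50] (size 7, min 14) -> median=14

Answer: 14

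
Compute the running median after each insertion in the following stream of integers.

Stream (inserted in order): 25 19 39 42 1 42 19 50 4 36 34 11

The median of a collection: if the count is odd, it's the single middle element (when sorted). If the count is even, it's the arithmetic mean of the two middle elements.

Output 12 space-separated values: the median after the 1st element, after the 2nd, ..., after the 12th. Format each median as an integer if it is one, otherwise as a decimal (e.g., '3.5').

Step 1: insert 25 -> lo=[25] (size 1, max 25) hi=[] (size 0) -> median=25
Step 2: insert 19 -> lo=[19] (size 1, max 19) hi=[25] (size 1, min 25) -> median=22
Step 3: insert 39 -> lo=[19, 25] (size 2, max 25) hi=[39] (size 1, min 39) -> median=25
Step 4: insert 42 -> lo=[19, 25] (size 2, max 25) hi=[39, 42] (size 2, min 39) -> median=32
Step 5: insert 1 -> lo=[1, 19, 25] (size 3, max 25) hi=[39, 42] (size 2, min 39) -> median=25
Step 6: insert 42 -> lo=[1, 19, 25] (size 3, max 25) hi=[39, 42, 42] (size 3, min 39) -> median=32
Step 7: insert 19 -> lo=[1, 19, 19, 25] (size 4, max 25) hi=[39, 42, 42] (size 3, min 39) -> median=25
Step 8: insert 50 -> lo=[1, 19, 19, 25] (size 4, max 25) hi=[39, 42, 42, 50] (size 4, min 39) -> median=32
Step 9: insert 4 -> lo=[1, 4, 19, 19, 25] (size 5, max 25) hi=[39, 42, 42, 50] (size 4, min 39) -> median=25
Step 10: insert 36 -> lo=[1, 4, 19, 19, 25] (size 5, max 25) hi=[36, 39, 42, 42, 50] (size 5, min 36) -> median=30.5
Step 11: insert 34 -> lo=[1, 4, 19, 19, 25, 34] (size 6, max 34) hi=[36, 39, 42, 42, 50] (size 5, min 36) -> median=34
Step 12: insert 11 -> lo=[1, 4, 11, 19, 19, 25] (size 6, max 25) hi=[34, 36, 39, 42, 42, 50] (size 6, min 34) -> median=29.5

Answer: 25 22 25 32 25 32 25 32 25 30.5 34 29.5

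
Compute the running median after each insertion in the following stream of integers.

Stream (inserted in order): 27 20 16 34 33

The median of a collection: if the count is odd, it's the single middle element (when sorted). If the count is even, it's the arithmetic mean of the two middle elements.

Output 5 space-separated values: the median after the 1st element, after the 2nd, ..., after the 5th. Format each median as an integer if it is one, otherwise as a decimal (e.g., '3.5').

Step 1: insert 27 -> lo=[27] (size 1, max 27) hi=[] (size 0) -> median=27
Step 2: insert 20 -> lo=[20] (size 1, max 20) hi=[27] (size 1, min 27) -> median=23.5
Step 3: insert 16 -> lo=[16, 20] (size 2, max 20) hi=[27] (size 1, min 27) -> median=20
Step 4: insert 34 -> lo=[16, 20] (size 2, max 20) hi=[27, 34] (size 2, min 27) -> median=23.5
Step 5: insert 33 -> lo=[16, 20, 27] (size 3, max 27) hi=[33, 34] (size 2, min 33) -> median=27

Answer: 27 23.5 20 23.5 27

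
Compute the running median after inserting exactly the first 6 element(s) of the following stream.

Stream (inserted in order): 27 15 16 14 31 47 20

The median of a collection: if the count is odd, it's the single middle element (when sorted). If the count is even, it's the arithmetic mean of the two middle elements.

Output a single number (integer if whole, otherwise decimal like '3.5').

Step 1: insert 27 -> lo=[27] (size 1, max 27) hi=[] (size 0) -> median=27
Step 2: insert 15 -> lo=[15] (size 1, max 15) hi=[27] (size 1, min 27) -> median=21
Step 3: insert 16 -> lo=[15, 16] (size 2, max 16) hi=[27] (size 1, min 27) -> median=16
Step 4: insert 14 -> lo=[14, 15] (size 2, max 15) hi=[16, 27] (size 2, min 16) -> median=15.5
Step 5: insert 31 -> lo=[14, 15, 16] (size 3, max 16) hi=[27, 31] (size 2, min 27) -> median=16
Step 6: insert 47 -> lo=[14, 15, 16] (size 3, max 16) hi=[27, 31, 47] (size 3, min 27) -> median=21.5

Answer: 21.5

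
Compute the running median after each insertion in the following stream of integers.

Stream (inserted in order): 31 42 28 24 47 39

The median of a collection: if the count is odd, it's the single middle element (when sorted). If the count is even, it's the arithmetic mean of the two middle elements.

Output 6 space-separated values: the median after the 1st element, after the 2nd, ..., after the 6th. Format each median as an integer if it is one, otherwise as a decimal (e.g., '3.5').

Answer: 31 36.5 31 29.5 31 35

Derivation:
Step 1: insert 31 -> lo=[31] (size 1, max 31) hi=[] (size 0) -> median=31
Step 2: insert 42 -> lo=[31] (size 1, max 31) hi=[42] (size 1, min 42) -> median=36.5
Step 3: insert 28 -> lo=[28, 31] (size 2, max 31) hi=[42] (size 1, min 42) -> median=31
Step 4: insert 24 -> lo=[24, 28] (size 2, max 28) hi=[31, 42] (size 2, min 31) -> median=29.5
Step 5: insert 47 -> lo=[24, 28, 31] (size 3, max 31) hi=[42, 47] (size 2, min 42) -> median=31
Step 6: insert 39 -> lo=[24, 28, 31] (size 3, max 31) hi=[39, 42, 47] (size 3, min 39) -> median=35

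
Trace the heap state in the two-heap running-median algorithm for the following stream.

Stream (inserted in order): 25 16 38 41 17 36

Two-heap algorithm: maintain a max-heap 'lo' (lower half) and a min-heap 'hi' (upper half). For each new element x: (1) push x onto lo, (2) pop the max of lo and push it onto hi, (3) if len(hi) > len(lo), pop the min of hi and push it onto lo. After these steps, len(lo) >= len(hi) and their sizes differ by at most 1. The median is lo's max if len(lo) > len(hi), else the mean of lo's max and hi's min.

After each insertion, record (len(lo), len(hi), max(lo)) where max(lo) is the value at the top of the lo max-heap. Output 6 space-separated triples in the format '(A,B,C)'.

Answer: (1,0,25) (1,1,16) (2,1,25) (2,2,25) (3,2,25) (3,3,25)

Derivation:
Step 1: insert 25 -> lo=[25] hi=[] -> (len(lo)=1, len(hi)=0, max(lo)=25)
Step 2: insert 16 -> lo=[16] hi=[25] -> (len(lo)=1, len(hi)=1, max(lo)=16)
Step 3: insert 38 -> lo=[16, 25] hi=[38] -> (len(lo)=2, len(hi)=1, max(lo)=25)
Step 4: insert 41 -> lo=[16, 25] hi=[38, 41] -> (len(lo)=2, len(hi)=2, max(lo)=25)
Step 5: insert 17 -> lo=[16, 17, 25] hi=[38, 41] -> (len(lo)=3, len(hi)=2, max(lo)=25)
Step 6: insert 36 -> lo=[16, 17, 25] hi=[36, 38, 41] -> (len(lo)=3, len(hi)=3, max(lo)=25)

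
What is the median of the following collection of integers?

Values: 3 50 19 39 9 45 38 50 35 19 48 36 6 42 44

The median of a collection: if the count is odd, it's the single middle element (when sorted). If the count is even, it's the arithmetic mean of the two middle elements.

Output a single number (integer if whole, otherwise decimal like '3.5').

Answer: 38

Derivation:
Step 1: insert 3 -> lo=[3] (size 1, max 3) hi=[] (size 0) -> median=3
Step 2: insert 50 -> lo=[3] (size 1, max 3) hi=[50] (size 1, min 50) -> median=26.5
Step 3: insert 19 -> lo=[3, 19] (size 2, max 19) hi=[50] (size 1, min 50) -> median=19
Step 4: insert 39 -> lo=[3, 19] (size 2, max 19) hi=[39, 50] (size 2, min 39) -> median=29
Step 5: insert 9 -> lo=[3, 9, 19] (size 3, max 19) hi=[39, 50] (size 2, min 39) -> median=19
Step 6: insert 45 -> lo=[3, 9, 19] (size 3, max 19) hi=[39, 45, 50] (size 3, min 39) -> median=29
Step 7: insert 38 -> lo=[3, 9, 19, 38] (size 4, max 38) hi=[39, 45, 50] (size 3, min 39) -> median=38
Step 8: insert 50 -> lo=[3, 9, 19, 38] (size 4, max 38) hi=[39, 45, 50, 50] (size 4, min 39) -> median=38.5
Step 9: insert 35 -> lo=[3, 9, 19, 35, 38] (size 5, max 38) hi=[39, 45, 50, 50] (size 4, min 39) -> median=38
Step 10: insert 19 -> lo=[3, 9, 19, 19, 35] (size 5, max 35) hi=[38, 39, 45, 50, 50] (size 5, min 38) -> median=36.5
Step 11: insert 48 -> lo=[3, 9, 19, 19, 35, 38] (size 6, max 38) hi=[39, 45, 48, 50, 50] (size 5, min 39) -> median=38
Step 12: insert 36 -> lo=[3, 9, 19, 19, 35, 36] (size 6, max 36) hi=[38, 39, 45, 48, 50, 50] (size 6, min 38) -> median=37
Step 13: insert 6 -> lo=[3, 6, 9, 19, 19, 35, 36] (size 7, max 36) hi=[38, 39, 45, 48, 50, 50] (size 6, min 38) -> median=36
Step 14: insert 42 -> lo=[3, 6, 9, 19, 19, 35, 36] (size 7, max 36) hi=[38, 39, 42, 45, 48, 50, 50] (size 7, min 38) -> median=37
Step 15: insert 44 -> lo=[3, 6, 9, 19, 19, 35, 36, 38] (size 8, max 38) hi=[39, 42, 44, 45, 48, 50, 50] (size 7, min 39) -> median=38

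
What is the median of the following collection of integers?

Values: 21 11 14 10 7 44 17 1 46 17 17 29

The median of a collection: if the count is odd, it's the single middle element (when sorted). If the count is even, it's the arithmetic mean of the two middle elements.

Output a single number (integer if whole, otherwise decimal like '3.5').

Step 1: insert 21 -> lo=[21] (size 1, max 21) hi=[] (size 0) -> median=21
Step 2: insert 11 -> lo=[11] (size 1, max 11) hi=[21] (size 1, min 21) -> median=16
Step 3: insert 14 -> lo=[11, 14] (size 2, max 14) hi=[21] (size 1, min 21) -> median=14
Step 4: insert 10 -> lo=[10, 11] (size 2, max 11) hi=[14, 21] (size 2, min 14) -> median=12.5
Step 5: insert 7 -> lo=[7, 10, 11] (size 3, max 11) hi=[14, 21] (size 2, min 14) -> median=11
Step 6: insert 44 -> lo=[7, 10, 11] (size 3, max 11) hi=[14, 21, 44] (size 3, min 14) -> median=12.5
Step 7: insert 17 -> lo=[7, 10, 11, 14] (size 4, max 14) hi=[17, 21, 44] (size 3, min 17) -> median=14
Step 8: insert 1 -> lo=[1, 7, 10, 11] (size 4, max 11) hi=[14, 17, 21, 44] (size 4, min 14) -> median=12.5
Step 9: insert 46 -> lo=[1, 7, 10, 11, 14] (size 5, max 14) hi=[17, 21, 44, 46] (size 4, min 17) -> median=14
Step 10: insert 17 -> lo=[1, 7, 10, 11, 14] (size 5, max 14) hi=[17, 17, 21, 44, 46] (size 5, min 17) -> median=15.5
Step 11: insert 17 -> lo=[1, 7, 10, 11, 14, 17] (size 6, max 17) hi=[17, 17, 21, 44, 46] (size 5, min 17) -> median=17
Step 12: insert 29 -> lo=[1, 7, 10, 11, 14, 17] (size 6, max 17) hi=[17, 17, 21, 29, 44, 46] (size 6, min 17) -> median=17

Answer: 17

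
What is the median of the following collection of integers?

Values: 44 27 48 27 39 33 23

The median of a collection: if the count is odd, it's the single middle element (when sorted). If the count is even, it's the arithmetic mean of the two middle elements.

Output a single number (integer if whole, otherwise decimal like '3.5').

Step 1: insert 44 -> lo=[44] (size 1, max 44) hi=[] (size 0) -> median=44
Step 2: insert 27 -> lo=[27] (size 1, max 27) hi=[44] (size 1, min 44) -> median=35.5
Step 3: insert 48 -> lo=[27, 44] (size 2, max 44) hi=[48] (size 1, min 48) -> median=44
Step 4: insert 27 -> lo=[27, 27] (size 2, max 27) hi=[44, 48] (size 2, min 44) -> median=35.5
Step 5: insert 39 -> lo=[27, 27, 39] (size 3, max 39) hi=[44, 48] (size 2, min 44) -> median=39
Step 6: insert 33 -> lo=[27, 27, 33] (size 3, max 33) hi=[39, 44, 48] (size 3, min 39) -> median=36
Step 7: insert 23 -> lo=[23, 27, 27, 33] (size 4, max 33) hi=[39, 44, 48] (size 3, min 39) -> median=33

Answer: 33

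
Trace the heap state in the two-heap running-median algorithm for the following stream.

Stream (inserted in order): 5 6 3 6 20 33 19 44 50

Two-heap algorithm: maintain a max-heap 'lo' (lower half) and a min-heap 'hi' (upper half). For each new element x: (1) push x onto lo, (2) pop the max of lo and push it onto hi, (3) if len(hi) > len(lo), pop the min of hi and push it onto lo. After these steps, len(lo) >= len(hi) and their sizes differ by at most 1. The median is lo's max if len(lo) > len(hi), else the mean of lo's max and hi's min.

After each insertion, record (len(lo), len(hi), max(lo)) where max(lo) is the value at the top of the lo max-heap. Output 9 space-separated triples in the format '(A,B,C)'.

Step 1: insert 5 -> lo=[5] hi=[] -> (len(lo)=1, len(hi)=0, max(lo)=5)
Step 2: insert 6 -> lo=[5] hi=[6] -> (len(lo)=1, len(hi)=1, max(lo)=5)
Step 3: insert 3 -> lo=[3, 5] hi=[6] -> (len(lo)=2, len(hi)=1, max(lo)=5)
Step 4: insert 6 -> lo=[3, 5] hi=[6, 6] -> (len(lo)=2, len(hi)=2, max(lo)=5)
Step 5: insert 20 -> lo=[3, 5, 6] hi=[6, 20] -> (len(lo)=3, len(hi)=2, max(lo)=6)
Step 6: insert 33 -> lo=[3, 5, 6] hi=[6, 20, 33] -> (len(lo)=3, len(hi)=3, max(lo)=6)
Step 7: insert 19 -> lo=[3, 5, 6, 6] hi=[19, 20, 33] -> (len(lo)=4, len(hi)=3, max(lo)=6)
Step 8: insert 44 -> lo=[3, 5, 6, 6] hi=[19, 20, 33, 44] -> (len(lo)=4, len(hi)=4, max(lo)=6)
Step 9: insert 50 -> lo=[3, 5, 6, 6, 19] hi=[20, 33, 44, 50] -> (len(lo)=5, len(hi)=4, max(lo)=19)

Answer: (1,0,5) (1,1,5) (2,1,5) (2,2,5) (3,2,6) (3,3,6) (4,3,6) (4,4,6) (5,4,19)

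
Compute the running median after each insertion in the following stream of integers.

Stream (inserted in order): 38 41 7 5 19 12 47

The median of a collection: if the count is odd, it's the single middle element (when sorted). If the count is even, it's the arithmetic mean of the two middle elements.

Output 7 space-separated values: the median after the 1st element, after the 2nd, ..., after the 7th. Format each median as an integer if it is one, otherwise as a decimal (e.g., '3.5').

Step 1: insert 38 -> lo=[38] (size 1, max 38) hi=[] (size 0) -> median=38
Step 2: insert 41 -> lo=[38] (size 1, max 38) hi=[41] (size 1, min 41) -> median=39.5
Step 3: insert 7 -> lo=[7, 38] (size 2, max 38) hi=[41] (size 1, min 41) -> median=38
Step 4: insert 5 -> lo=[5, 7] (size 2, max 7) hi=[38, 41] (size 2, min 38) -> median=22.5
Step 5: insert 19 -> lo=[5, 7, 19] (size 3, max 19) hi=[38, 41] (size 2, min 38) -> median=19
Step 6: insert 12 -> lo=[5, 7, 12] (size 3, max 12) hi=[19, 38, 41] (size 3, min 19) -> median=15.5
Step 7: insert 47 -> lo=[5, 7, 12, 19] (size 4, max 19) hi=[38, 41, 47] (size 3, min 38) -> median=19

Answer: 38 39.5 38 22.5 19 15.5 19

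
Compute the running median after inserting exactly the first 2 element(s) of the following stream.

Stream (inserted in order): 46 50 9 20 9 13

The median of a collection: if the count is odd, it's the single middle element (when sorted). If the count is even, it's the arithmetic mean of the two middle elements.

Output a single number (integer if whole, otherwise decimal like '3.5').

Step 1: insert 46 -> lo=[46] (size 1, max 46) hi=[] (size 0) -> median=46
Step 2: insert 50 -> lo=[46] (size 1, max 46) hi=[50] (size 1, min 50) -> median=48

Answer: 48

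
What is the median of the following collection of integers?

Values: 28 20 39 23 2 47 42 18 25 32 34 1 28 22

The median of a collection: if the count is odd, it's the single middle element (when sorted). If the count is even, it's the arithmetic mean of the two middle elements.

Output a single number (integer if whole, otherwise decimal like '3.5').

Step 1: insert 28 -> lo=[28] (size 1, max 28) hi=[] (size 0) -> median=28
Step 2: insert 20 -> lo=[20] (size 1, max 20) hi=[28] (size 1, min 28) -> median=24
Step 3: insert 39 -> lo=[20, 28] (size 2, max 28) hi=[39] (size 1, min 39) -> median=28
Step 4: insert 23 -> lo=[20, 23] (size 2, max 23) hi=[28, 39] (size 2, min 28) -> median=25.5
Step 5: insert 2 -> lo=[2, 20, 23] (size 3, max 23) hi=[28, 39] (size 2, min 28) -> median=23
Step 6: insert 47 -> lo=[2, 20, 23] (size 3, max 23) hi=[28, 39, 47] (size 3, min 28) -> median=25.5
Step 7: insert 42 -> lo=[2, 20, 23, 28] (size 4, max 28) hi=[39, 42, 47] (size 3, min 39) -> median=28
Step 8: insert 18 -> lo=[2, 18, 20, 23] (size 4, max 23) hi=[28, 39, 42, 47] (size 4, min 28) -> median=25.5
Step 9: insert 25 -> lo=[2, 18, 20, 23, 25] (size 5, max 25) hi=[28, 39, 42, 47] (size 4, min 28) -> median=25
Step 10: insert 32 -> lo=[2, 18, 20, 23, 25] (size 5, max 25) hi=[28, 32, 39, 42, 47] (size 5, min 28) -> median=26.5
Step 11: insert 34 -> lo=[2, 18, 20, 23, 25, 28] (size 6, max 28) hi=[32, 34, 39, 42, 47] (size 5, min 32) -> median=28
Step 12: insert 1 -> lo=[1, 2, 18, 20, 23, 25] (size 6, max 25) hi=[28, 32, 34, 39, 42, 47] (size 6, min 28) -> median=26.5
Step 13: insert 28 -> lo=[1, 2, 18, 20, 23, 25, 28] (size 7, max 28) hi=[28, 32, 34, 39, 42, 47] (size 6, min 28) -> median=28
Step 14: insert 22 -> lo=[1, 2, 18, 20, 22, 23, 25] (size 7, max 25) hi=[28, 28, 32, 34, 39, 42, 47] (size 7, min 28) -> median=26.5

Answer: 26.5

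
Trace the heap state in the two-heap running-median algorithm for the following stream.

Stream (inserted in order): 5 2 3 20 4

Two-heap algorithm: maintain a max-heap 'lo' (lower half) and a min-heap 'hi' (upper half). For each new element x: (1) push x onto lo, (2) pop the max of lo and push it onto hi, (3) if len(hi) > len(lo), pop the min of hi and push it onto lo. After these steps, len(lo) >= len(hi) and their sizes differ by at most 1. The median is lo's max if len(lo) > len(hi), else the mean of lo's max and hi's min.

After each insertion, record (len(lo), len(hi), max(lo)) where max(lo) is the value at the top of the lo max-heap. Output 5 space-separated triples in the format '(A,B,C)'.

Answer: (1,0,5) (1,1,2) (2,1,3) (2,2,3) (3,2,4)

Derivation:
Step 1: insert 5 -> lo=[5] hi=[] -> (len(lo)=1, len(hi)=0, max(lo)=5)
Step 2: insert 2 -> lo=[2] hi=[5] -> (len(lo)=1, len(hi)=1, max(lo)=2)
Step 3: insert 3 -> lo=[2, 3] hi=[5] -> (len(lo)=2, len(hi)=1, max(lo)=3)
Step 4: insert 20 -> lo=[2, 3] hi=[5, 20] -> (len(lo)=2, len(hi)=2, max(lo)=3)
Step 5: insert 4 -> lo=[2, 3, 4] hi=[5, 20] -> (len(lo)=3, len(hi)=2, max(lo)=4)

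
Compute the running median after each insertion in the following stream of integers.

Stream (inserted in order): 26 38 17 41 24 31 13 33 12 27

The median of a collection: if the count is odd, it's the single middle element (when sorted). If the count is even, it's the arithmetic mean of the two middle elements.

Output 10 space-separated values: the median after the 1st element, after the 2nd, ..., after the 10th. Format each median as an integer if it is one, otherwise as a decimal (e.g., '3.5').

Step 1: insert 26 -> lo=[26] (size 1, max 26) hi=[] (size 0) -> median=26
Step 2: insert 38 -> lo=[26] (size 1, max 26) hi=[38] (size 1, min 38) -> median=32
Step 3: insert 17 -> lo=[17, 26] (size 2, max 26) hi=[38] (size 1, min 38) -> median=26
Step 4: insert 41 -> lo=[17, 26] (size 2, max 26) hi=[38, 41] (size 2, min 38) -> median=32
Step 5: insert 24 -> lo=[17, 24, 26] (size 3, max 26) hi=[38, 41] (size 2, min 38) -> median=26
Step 6: insert 31 -> lo=[17, 24, 26] (size 3, max 26) hi=[31, 38, 41] (size 3, min 31) -> median=28.5
Step 7: insert 13 -> lo=[13, 17, 24, 26] (size 4, max 26) hi=[31, 38, 41] (size 3, min 31) -> median=26
Step 8: insert 33 -> lo=[13, 17, 24, 26] (size 4, max 26) hi=[31, 33, 38, 41] (size 4, min 31) -> median=28.5
Step 9: insert 12 -> lo=[12, 13, 17, 24, 26] (size 5, max 26) hi=[31, 33, 38, 41] (size 4, min 31) -> median=26
Step 10: insert 27 -> lo=[12, 13, 17, 24, 26] (size 5, max 26) hi=[27, 31, 33, 38, 41] (size 5, min 27) -> median=26.5

Answer: 26 32 26 32 26 28.5 26 28.5 26 26.5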